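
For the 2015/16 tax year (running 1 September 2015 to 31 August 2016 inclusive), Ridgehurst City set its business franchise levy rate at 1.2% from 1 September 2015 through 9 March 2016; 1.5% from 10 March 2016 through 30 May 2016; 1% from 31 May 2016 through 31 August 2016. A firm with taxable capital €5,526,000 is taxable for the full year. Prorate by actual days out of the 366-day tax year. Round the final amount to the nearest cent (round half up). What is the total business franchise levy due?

€67,217.90

1 September 2015 – 9 March 2016: 191 days at 1.2% → €5,526,000 × 1.2% × 191/366 = €34,605.4426
10 March – 30 May 2016: 82 days at 1.5% → €5,526,000 × 1.5% × 82/366 = €18,570.9836
31 May – 31 August 2016: 93 days at 1% → €5,526,000 × 1% × 93/366 = €14,041.4754
Total = €67,217.9016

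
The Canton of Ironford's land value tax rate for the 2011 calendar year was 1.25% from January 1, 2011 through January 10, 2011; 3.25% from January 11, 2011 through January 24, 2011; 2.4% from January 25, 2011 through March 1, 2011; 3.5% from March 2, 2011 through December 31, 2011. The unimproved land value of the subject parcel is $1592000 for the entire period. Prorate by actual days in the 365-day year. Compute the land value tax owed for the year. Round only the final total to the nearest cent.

January 1 – January 10, 2011: 10 days at 1.25% → $1592000 × 1.25% × 10/365 = $545.2055
January 11 – January 24, 2011: 14 days at 3.25% → $1592000 × 3.25% × 14/365 = $1984.5479
January 25 – March 1, 2011: 36 days at 2.4% → $1592000 × 2.4% × 36/365 = $3768.4603
March 2 – December 31, 2011: 305 days at 3.5% → $1592000 × 3.5% × 305/365 = $46560.5479
Total = $52858.7616

$52858.76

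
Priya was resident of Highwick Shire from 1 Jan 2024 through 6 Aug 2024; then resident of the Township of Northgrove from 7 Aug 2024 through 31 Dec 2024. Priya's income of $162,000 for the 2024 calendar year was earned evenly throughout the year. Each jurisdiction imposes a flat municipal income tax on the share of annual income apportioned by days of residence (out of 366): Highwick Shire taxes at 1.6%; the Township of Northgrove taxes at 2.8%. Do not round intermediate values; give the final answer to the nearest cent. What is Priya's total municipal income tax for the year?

$3,372.79

Highwick Shire, 1 Jan – 6 Aug 2024: 219 days → $162,000 × 1.6% × 219/366 = $1,550.9508
The Township of Northgrove, 7 Aug – 31 Dec 2024: 147 days → $162,000 × 2.8% × 147/366 = $1,821.8361
Total = $3,372.7869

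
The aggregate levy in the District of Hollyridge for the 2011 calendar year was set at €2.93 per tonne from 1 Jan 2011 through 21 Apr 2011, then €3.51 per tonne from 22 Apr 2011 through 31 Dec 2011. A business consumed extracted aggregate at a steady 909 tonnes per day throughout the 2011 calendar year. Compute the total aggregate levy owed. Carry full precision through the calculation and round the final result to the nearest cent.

€1106043.93

1 Jan – 21 Apr 2011: 111 days × 909 tonnes/day = 100,899 tonnes at €2.93/tonne → €295634.07
22 Apr – 31 Dec 2011: 254 days × 909 tonnes/day = 230,886 tonnes at €3.51/tonne → €810409.86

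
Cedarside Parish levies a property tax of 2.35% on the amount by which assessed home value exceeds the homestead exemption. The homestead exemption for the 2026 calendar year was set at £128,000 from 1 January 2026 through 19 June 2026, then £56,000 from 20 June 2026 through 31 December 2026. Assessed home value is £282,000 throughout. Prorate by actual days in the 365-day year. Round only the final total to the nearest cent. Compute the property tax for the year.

£4,522.95

1 January – 19 June 2026: 170 days, exemption £128,000 → (£282,000 − £128,000) × 2.35% × 170/365 = £1,685.5616
20 June – 31 December 2026: 195 days, exemption £56,000 → (£282,000 − £56,000) × 2.35% × 195/365 = £2,837.3836
Total = £4,522.9452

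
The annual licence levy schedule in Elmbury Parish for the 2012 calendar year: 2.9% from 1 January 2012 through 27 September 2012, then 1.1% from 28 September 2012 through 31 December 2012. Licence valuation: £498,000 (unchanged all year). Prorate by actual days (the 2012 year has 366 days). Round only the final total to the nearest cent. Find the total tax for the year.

£12,115.28

1 January – 27 September 2012: 271 days at 2.9% → £498,000 × 2.9% × 271/366 = £10,693.3934
28 September – 31 December 2012: 95 days at 1.1% → £498,000 × 1.1% × 95/366 = £1,421.8852
Total = £12,115.2787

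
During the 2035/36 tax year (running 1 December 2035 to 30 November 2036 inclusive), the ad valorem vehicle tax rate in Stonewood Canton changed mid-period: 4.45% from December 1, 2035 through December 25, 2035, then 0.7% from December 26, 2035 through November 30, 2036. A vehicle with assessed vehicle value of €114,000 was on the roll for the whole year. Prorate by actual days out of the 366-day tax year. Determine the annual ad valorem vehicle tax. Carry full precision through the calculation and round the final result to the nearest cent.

€1,090.01

December 1 – December 25, 2035: 25 days at 4.45% → €114,000 × 4.45% × 25/366 = €346.5164
December 26, 2035 – November 30, 2036: 341 days at 0.7% → €114,000 × 0.7% × 341/366 = €743.4918
Total = €1,090.0082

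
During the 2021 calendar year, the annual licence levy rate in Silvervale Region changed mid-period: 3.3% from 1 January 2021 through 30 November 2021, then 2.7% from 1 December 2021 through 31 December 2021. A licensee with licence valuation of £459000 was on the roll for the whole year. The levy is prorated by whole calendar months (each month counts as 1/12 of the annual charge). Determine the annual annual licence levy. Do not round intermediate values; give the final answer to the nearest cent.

£14917.50

1 January – 30 November 2021: 11 months at 3.3% → £459000 × 3.3% × 11/12 = £13884.7500
1 December – 31 December 2021: 1 month at 2.7% → £459000 × 2.7% × 1/12 = £1032.7500
Total = £14917.5000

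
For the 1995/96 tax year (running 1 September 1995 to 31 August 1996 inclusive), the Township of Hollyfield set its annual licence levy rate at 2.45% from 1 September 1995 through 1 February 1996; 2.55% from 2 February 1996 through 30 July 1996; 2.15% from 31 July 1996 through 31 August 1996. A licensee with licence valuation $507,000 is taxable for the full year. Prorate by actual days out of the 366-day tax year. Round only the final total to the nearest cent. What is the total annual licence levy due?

$12,537.86

1 September 1995 – 1 February 1996: 154 days at 2.45% → $507,000 × 2.45% × 154/366 = $5,226.5328
2 February – 30 July 1996: 180 days at 2.55% → $507,000 × 2.55% × 180/366 = $6,358.2787
31 July – 31 August 1996: 32 days at 2.15% → $507,000 × 2.15% × 32/366 = $953.0492
Total = $12,537.8607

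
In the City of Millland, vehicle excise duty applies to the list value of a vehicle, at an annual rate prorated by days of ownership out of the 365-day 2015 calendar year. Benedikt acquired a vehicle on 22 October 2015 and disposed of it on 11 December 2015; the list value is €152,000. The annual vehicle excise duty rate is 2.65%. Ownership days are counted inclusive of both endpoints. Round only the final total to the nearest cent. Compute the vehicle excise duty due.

Days held (22 October – 11 December 2015): 51 out of 365
Tax = €152,000 × 2.65% × 51/365 = €562.8164

€562.82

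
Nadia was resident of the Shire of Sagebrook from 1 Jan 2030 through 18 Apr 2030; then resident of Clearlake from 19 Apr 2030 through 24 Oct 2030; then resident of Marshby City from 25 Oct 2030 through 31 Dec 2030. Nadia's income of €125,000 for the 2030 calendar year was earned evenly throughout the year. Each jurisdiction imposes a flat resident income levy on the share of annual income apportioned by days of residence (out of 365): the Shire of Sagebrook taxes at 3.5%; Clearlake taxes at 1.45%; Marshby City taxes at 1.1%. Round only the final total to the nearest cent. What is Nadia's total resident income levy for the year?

The Shire of Sagebrook, 1 Jan – 18 Apr 2030: 108 days → €125,000 × 3.5% × 108/365 = €1,294.5205
Clearlake, 19 Apr – 24 Oct 2030: 189 days → €125,000 × 1.45% × 189/365 = €938.5274
Marshby City, 25 Oct – 31 Dec 2030: 68 days → €125,000 × 1.1% × 68/365 = €256.1644
Total = €2,489.2123

€2,489.21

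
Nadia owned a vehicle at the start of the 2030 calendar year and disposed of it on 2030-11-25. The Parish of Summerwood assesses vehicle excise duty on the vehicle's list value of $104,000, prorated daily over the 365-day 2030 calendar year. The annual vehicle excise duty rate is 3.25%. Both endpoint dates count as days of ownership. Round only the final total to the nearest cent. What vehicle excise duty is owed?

$3,046.63

Days held (2030-01-01 to 2030-11-25): 329 out of 365
Tax = $104,000 × 3.25% × 329/365 = $3,046.6301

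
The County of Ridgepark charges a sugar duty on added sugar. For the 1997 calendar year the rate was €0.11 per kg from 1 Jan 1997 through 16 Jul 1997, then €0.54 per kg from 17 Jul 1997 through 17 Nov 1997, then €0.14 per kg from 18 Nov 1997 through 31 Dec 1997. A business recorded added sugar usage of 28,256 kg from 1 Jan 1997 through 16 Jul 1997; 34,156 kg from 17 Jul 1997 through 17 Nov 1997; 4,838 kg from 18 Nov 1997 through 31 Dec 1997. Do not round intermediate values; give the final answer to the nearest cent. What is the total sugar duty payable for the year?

€22,229.72

1 Jan – 16 Jul 1997: 28,256 kg at €0.11/kg → €3,108.16
17 Jul – 17 Nov 1997: 34,156 kg at €0.54/kg → €18,444.24
18 Nov – 31 Dec 1997: 4,838 kg at €0.14/kg → €677.32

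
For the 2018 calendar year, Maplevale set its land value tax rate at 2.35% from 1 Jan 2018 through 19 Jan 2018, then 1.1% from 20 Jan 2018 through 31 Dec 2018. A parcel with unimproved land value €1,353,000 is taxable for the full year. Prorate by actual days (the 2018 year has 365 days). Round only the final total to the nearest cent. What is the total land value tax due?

€15,763.38

1 Jan – 19 Jan 2018: 19 days at 2.35% → €1,353,000 × 2.35% × 19/365 = €1,655.1082
20 Jan – 31 Dec 2018: 346 days at 1.1% → €1,353,000 × 1.1% × 346/365 = €14,108.2685
Total = €15,763.3767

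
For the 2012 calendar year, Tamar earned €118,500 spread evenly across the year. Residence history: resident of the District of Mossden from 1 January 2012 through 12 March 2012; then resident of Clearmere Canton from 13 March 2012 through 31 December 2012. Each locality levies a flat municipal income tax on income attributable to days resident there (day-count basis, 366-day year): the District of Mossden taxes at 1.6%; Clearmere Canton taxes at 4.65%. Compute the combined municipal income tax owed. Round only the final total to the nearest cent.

The District of Mossden, 1 January – 12 March 2012: 72 days → €118,500 × 1.6% × 72/366 = €372.9836
Clearmere Canton, 13 March – 31 December 2012: 294 days → €118,500 × 4.65% × 294/366 = €4,426.2664
Total = €4,799.2500

€4,799.25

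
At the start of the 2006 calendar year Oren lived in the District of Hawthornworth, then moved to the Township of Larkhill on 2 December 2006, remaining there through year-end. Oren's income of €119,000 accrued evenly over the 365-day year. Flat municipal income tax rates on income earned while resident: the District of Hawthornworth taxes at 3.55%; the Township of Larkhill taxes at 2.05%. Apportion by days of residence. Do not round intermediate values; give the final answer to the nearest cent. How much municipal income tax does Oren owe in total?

€4,077.79

The District of Hawthornworth, 1 January – 1 December 2006: 335 days → €119,000 × 3.55% × 335/365 = €3,877.2808
The Township of Larkhill, 2 December – 31 December 2006: 30 days → €119,000 × 2.05% × 30/365 = €200.5068
Total = €4,077.7877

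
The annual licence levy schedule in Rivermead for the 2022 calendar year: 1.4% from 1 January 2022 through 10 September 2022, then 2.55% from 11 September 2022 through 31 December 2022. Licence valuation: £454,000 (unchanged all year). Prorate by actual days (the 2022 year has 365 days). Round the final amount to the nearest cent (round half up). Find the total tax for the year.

1 January – 10 September 2022: 253 days at 1.4% → £454,000 × 1.4% × 253/365 = £4,405.6658
11 September – 31 December 2022: 112 days at 2.55% → £454,000 × 2.55% × 112/365 = £3,552.3945
Total = £7,958.0603

£7,958.06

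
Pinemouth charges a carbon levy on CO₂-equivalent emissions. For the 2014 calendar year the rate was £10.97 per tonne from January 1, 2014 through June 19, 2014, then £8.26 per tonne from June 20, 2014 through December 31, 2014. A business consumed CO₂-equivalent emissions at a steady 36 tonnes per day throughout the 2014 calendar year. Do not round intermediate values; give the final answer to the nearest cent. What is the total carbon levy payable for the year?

January 1 – June 19, 2014: 170 days × 36 tonnes/day = 6,120 tonnes at £10.97/tonne → £67136.40
June 20 – December 31, 2014: 195 days × 36 tonnes/day = 7,020 tonnes at £8.26/tonne → £57985.20

£125121.60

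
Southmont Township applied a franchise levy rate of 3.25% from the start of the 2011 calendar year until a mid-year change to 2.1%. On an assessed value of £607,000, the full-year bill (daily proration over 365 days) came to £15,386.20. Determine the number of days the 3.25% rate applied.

Let d = days at the first rate; then 365 − d days at the second rate.
£607,000 × [3.25%·d + 2.1%·(365−d)] / 365 = £15,386.20
Solving gives d = 138, so the new rate took effect on May 19, 2011.

138 days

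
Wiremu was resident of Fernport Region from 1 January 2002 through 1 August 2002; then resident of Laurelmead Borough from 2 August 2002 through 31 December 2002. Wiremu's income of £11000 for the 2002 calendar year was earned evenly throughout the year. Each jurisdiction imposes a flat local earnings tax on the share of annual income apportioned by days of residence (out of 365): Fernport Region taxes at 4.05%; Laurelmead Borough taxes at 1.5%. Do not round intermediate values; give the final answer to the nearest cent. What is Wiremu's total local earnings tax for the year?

Fernport Region, 1 January – 1 August 2002: 213 days → £11000 × 4.05% × 213/365 = £259.9767
Laurelmead Borough, 2 August – 31 December 2002: 152 days → £11000 × 1.5% × 152/365 = £68.7123
Total = £328.6890

£328.69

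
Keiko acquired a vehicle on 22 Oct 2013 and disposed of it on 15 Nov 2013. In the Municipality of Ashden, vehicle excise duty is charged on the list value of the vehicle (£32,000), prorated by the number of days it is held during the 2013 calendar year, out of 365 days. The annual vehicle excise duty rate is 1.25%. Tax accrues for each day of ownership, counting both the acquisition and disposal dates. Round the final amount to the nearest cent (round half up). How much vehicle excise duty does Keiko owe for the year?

Days held (22 Oct – 15 Nov 2013): 25 out of 365
Tax = £32,000 × 1.25% × 25/365 = £27.3973

£27.40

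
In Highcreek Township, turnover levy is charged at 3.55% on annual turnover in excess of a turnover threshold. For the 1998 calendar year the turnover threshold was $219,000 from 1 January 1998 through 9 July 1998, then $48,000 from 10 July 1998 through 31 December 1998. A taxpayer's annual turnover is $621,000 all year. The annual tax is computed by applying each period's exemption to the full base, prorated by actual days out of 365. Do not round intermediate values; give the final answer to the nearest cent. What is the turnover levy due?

$17,181.51

1 January – 9 July 1998: 190 days, exemption $219,000 → ($621,000 − $219,000) × 3.55% × 190/365 = $7,428.7397
10 July – 31 December 1998: 175 days, exemption $48,000 → ($621,000 − $48,000) × 3.55% × 175/365 = $9,752.7740
Total = $17,181.5137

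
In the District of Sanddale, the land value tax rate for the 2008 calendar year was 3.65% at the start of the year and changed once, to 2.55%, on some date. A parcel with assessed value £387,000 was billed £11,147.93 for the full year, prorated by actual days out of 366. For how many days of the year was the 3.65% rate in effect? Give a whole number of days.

Let d = days at the first rate; then 366 − d days at the second rate.
£387,000 × [3.65%·d + 2.55%·(366−d)] / 366 = £11,147.93
Solving gives d = 110, so the new rate took effect on 20 Apr 2008.

110 days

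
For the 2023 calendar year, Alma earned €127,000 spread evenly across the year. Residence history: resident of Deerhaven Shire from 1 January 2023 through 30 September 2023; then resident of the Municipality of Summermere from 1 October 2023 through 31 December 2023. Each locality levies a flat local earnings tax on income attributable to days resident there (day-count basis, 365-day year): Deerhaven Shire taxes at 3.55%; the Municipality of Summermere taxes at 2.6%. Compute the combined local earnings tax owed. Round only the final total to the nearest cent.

€4,204.40

Deerhaven Shire, 1 January – 30 September 2023: 273 days → €127,000 × 3.55% × 273/365 = €3,372.1110
The Municipality of Summermere, 1 October – 31 December 2023: 92 days → €127,000 × 2.6% × 92/365 = €832.2849
Total = €4,204.3959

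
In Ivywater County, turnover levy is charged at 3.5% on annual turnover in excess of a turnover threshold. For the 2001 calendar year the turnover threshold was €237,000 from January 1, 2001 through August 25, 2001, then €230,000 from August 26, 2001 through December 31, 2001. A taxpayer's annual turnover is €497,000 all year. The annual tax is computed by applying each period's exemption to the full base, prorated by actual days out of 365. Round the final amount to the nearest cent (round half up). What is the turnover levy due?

€9,185.92

January 1 – August 25, 2001: 237 days, exemption €237,000 → (€497,000 − €237,000) × 3.5% × 237/365 = €5,908.7671
August 26 – December 31, 2001: 128 days, exemption €230,000 → (€497,000 − €230,000) × 3.5% × 128/365 = €3,277.1507
Total = €9,185.9178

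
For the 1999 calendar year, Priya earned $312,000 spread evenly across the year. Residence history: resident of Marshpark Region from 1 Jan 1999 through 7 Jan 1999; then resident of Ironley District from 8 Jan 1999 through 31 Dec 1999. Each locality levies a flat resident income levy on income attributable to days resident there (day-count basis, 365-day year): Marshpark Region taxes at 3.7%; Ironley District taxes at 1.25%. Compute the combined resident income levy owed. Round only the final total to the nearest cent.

$4,046.60

Marshpark Region, 1 Jan – 7 Jan 1999: 7 days → $312,000 × 3.7% × 7/365 = $221.3918
Ironley District, 8 Jan – 31 Dec 1999: 358 days → $312,000 × 1.25% × 358/365 = $3,825.2055
Total = $4,046.5973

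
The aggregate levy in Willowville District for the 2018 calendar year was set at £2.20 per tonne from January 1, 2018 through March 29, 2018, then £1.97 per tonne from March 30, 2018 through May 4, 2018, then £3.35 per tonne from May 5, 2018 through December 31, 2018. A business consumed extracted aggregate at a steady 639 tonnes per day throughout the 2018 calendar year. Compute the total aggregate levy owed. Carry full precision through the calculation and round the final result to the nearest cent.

£684924.93

January 1 – March 29, 2018: 88 days × 639 tonnes/day = 56,232 tonnes at £2.20/tonne → £123710.40
March 30 – May 4, 2018: 36 days × 639 tonnes/day = 23,004 tonnes at £1.97/tonne → £45317.88
May 5 – December 31, 2018: 241 days × 639 tonnes/day = 153,999 tonnes at £3.35/tonne → £515896.65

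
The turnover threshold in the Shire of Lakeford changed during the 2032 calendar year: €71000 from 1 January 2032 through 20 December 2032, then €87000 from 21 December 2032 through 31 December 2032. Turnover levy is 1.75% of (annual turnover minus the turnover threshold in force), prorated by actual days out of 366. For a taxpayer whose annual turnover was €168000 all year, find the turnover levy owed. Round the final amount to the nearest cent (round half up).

€1689.08

1 January – 20 December 2032: 355 days, exemption €71000 → (€168000 − €71000) × 1.75% × 355/366 = €1646.4822
21 December – 31 December 2032: 11 days, exemption €87000 → (€168000 − €87000) × 1.75% × 11/366 = €42.6025
Total = €1689.0847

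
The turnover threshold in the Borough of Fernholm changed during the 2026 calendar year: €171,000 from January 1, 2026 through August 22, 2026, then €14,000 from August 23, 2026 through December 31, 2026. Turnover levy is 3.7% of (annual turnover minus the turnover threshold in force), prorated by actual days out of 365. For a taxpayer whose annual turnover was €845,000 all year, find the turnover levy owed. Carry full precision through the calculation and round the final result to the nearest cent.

January 1 – August 22, 2026: 234 days, exemption €171,000 → (€845,000 − €171,000) × 3.7% × 234/365 = €15,987.6493
August 23 – December 31, 2026: 131 days, exemption €14,000 → (€845,000 − €14,000) × 3.7% × 131/365 = €11,035.2247
Total = €27,022.8740

€27,022.87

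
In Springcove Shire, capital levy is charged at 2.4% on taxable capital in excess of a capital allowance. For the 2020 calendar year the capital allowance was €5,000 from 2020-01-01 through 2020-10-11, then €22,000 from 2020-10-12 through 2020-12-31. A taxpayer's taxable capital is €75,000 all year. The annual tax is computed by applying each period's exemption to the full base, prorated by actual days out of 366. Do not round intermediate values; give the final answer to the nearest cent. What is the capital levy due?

€1,589.70

2020-01-01 to 2020-10-11: 285 days, exemption €5,000 → (€75,000 − €5,000) × 2.4% × 285/366 = €1,308.1967
2020-10-12 to 2020-12-31: 81 days, exemption €22,000 → (€75,000 − €22,000) × 2.4% × 81/366 = €281.5082
Total = €1,589.7049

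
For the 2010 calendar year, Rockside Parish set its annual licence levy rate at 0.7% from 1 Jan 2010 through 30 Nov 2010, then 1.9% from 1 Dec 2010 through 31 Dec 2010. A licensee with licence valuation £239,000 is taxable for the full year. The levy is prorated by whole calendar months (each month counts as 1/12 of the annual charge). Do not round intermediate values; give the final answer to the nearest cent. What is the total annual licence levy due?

£1,912.00

1 Jan – 30 Nov 2010: 11 months at 0.7% → £239,000 × 0.7% × 11/12 = £1,533.5833
1 Dec – 31 Dec 2010: 1 month at 1.9% → £239,000 × 1.9% × 1/12 = £378.4167
Total = £1,912.0000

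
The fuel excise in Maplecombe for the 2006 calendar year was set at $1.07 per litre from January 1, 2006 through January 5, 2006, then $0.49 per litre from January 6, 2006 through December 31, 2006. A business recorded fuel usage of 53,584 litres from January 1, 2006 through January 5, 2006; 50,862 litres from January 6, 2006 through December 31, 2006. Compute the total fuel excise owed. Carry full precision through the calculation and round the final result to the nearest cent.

January 1 – January 5, 2006: 53,584 litres at $1.07/litre → $57,334.88
January 6 – December 31, 2006: 50,862 litres at $0.49/litre → $24,922.38

$82,257.26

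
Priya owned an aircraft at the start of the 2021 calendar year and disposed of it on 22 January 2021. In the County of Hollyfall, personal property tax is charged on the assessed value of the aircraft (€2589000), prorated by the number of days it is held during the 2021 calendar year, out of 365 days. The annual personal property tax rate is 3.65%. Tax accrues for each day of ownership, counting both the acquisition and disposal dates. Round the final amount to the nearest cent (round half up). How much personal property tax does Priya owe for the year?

Days held (1 January – 22 January 2021): 22 out of 365
Tax = €2589000 × 3.65% × 22/365 = €5695.8000

€5695.80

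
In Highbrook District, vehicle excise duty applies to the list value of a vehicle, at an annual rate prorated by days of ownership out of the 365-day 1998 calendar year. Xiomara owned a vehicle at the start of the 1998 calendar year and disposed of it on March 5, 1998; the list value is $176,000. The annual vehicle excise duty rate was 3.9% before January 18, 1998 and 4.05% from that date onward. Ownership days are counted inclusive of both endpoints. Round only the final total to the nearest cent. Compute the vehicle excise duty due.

$1,237.55

January 1 – January 17, 1998: 17 days at 3.9% → $176,000 × 3.9% × 17/365 = $319.6932
January 18 – March 5, 1998: 47 days at 4.05% → $176,000 × 4.05% × 47/365 = $917.8521
Total = $1,237.5452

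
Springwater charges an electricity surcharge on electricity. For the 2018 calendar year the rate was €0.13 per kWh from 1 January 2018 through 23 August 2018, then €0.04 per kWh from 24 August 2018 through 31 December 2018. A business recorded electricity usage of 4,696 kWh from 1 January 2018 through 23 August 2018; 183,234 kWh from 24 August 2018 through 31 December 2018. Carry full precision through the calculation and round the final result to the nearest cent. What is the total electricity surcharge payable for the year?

1 January – 23 August 2018: 4,696 kWh at €0.13/kWh → €610.48
24 August – 31 December 2018: 183,234 kWh at €0.04/kWh → €7329.36

€7939.84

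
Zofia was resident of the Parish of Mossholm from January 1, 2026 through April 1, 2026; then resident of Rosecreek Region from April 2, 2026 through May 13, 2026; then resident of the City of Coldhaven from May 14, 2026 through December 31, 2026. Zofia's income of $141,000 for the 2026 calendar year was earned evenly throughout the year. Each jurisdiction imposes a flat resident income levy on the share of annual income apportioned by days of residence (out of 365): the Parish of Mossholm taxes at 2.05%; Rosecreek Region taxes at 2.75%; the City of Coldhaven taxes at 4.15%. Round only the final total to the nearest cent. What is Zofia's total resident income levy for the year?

The Parish of Mossholm, January 1 – April 1, 2026: 91 days → $141,000 × 2.05% × 91/365 = $720.6452
Rosecreek Region, April 2 – May 13, 2026: 42 days → $141,000 × 2.75% × 42/365 = $446.1781
The City of Coldhaven, May 14 – December 31, 2026: 232 days → $141,000 × 4.15% × 232/365 = $3,719.3096
Total = $4,886.1329

$4,886.13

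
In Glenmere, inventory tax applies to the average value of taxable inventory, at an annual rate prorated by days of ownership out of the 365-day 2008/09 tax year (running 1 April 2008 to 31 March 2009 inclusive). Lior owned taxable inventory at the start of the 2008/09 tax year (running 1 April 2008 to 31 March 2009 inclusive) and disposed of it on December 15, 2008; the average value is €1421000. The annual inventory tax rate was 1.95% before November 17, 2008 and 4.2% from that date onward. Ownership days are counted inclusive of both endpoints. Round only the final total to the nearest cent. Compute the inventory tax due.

€22202.64

April 1 – November 16, 2008: 230 days at 1.95% → €1421000 × 1.95% × 230/365 = €17460.7808
November 17 – December 15, 2008: 29 days at 4.2% → €1421000 × 4.2% × 29/365 = €4741.8575
Total = €22202.6384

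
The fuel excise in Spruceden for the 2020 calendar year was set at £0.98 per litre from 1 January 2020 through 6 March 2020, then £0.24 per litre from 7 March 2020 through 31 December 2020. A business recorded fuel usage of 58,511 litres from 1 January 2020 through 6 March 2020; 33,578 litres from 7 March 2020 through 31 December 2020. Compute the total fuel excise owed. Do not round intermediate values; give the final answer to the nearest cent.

£65399.50

1 January – 6 March 2020: 58,511 litres at £0.98/litre → £57340.78
7 March – 31 December 2020: 33,578 litres at £0.24/litre → £8058.72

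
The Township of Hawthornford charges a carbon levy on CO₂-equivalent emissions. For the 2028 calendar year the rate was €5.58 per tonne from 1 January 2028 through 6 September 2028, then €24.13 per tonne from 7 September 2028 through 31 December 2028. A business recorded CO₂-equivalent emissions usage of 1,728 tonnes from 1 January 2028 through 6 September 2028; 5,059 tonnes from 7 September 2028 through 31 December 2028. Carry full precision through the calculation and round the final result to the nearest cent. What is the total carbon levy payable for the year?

€131,715.91

1 January – 6 September 2028: 1,728 tonnes at €5.58/tonne → €9,642.24
7 September – 31 December 2028: 5,059 tonnes at €24.13/tonne → €122,073.67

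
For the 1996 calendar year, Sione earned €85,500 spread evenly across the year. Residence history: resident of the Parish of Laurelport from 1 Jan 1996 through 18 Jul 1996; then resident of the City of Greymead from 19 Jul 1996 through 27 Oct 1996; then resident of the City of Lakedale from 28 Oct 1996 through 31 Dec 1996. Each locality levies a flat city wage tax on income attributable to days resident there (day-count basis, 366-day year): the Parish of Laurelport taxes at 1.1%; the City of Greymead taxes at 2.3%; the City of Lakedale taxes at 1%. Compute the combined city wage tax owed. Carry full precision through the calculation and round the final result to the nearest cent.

The Parish of Laurelport, 1 Jan – 18 Jul 1996: 200 days → €85,500 × 1.1% × 200/366 = €513.9344
The City of Greymead, 19 Jul – 27 Oct 1996: 101 days → €85,500 × 2.3% × 101/366 = €542.6680
The City of Lakedale, 28 Oct – 31 Dec 1996: 65 days → €85,500 × 1% × 65/366 = €151.8443
Total = €1,208.4467

€1,208.45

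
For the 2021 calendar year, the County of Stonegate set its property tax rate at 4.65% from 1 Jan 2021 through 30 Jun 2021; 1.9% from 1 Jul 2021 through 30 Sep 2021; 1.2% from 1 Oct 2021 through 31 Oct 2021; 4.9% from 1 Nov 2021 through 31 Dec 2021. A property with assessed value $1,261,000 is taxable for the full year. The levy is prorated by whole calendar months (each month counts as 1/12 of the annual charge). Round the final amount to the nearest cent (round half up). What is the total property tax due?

1 Jan – 30 Jun 2021: 6 months at 4.65% → $1,261,000 × 4.65% × 6/12 = $29,318.2500
1 Jul – 30 Sep 2021: 3 months at 1.9% → $1,261,000 × 1.9% × 3/12 = $5,989.7500
1 Oct – 31 Oct 2021: 1 month at 1.2% → $1,261,000 × 1.2% × 1/12 = $1,261.0000
1 Nov – 31 Dec 2021: 2 months at 4.9% → $1,261,000 × 4.9% × 2/12 = $10,298.1667
Total = $46,867.1667

$46,867.17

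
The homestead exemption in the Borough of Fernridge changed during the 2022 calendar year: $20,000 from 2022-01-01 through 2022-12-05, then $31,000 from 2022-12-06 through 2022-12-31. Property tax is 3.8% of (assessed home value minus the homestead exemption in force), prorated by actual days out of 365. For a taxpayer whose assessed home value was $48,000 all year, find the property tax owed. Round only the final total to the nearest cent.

$1,034.22

2022-01-01 to 2022-12-05: 339 days, exemption $20,000 → ($48,000 − $20,000) × 3.8% × 339/365 = $988.2082
2022-12-06 to 2022-12-31: 26 days, exemption $31,000 → ($48,000 − $31,000) × 3.8% × 26/365 = $46.0164
Total = $1,034.2247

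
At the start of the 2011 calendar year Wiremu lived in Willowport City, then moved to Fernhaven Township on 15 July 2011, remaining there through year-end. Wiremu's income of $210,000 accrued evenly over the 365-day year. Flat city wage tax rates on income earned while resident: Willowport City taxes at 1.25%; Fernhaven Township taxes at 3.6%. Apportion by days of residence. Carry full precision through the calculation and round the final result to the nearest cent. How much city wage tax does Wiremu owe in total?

$4,923.49

Willowport City, 1 January – 14 July 2011: 195 days → $210,000 × 1.25% × 195/365 = $1,402.3973
Fernhaven Township, 15 July – 31 December 2011: 170 days → $210,000 × 3.6% × 170/365 = $3,521.0959
Total = $4,923.4932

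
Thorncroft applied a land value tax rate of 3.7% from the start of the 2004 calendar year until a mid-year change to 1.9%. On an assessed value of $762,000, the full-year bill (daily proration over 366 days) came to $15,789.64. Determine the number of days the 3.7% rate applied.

35 days

Let d = days at the first rate; then 366 − d days at the second rate.
$762,000 × [3.7%·d + 1.9%·(366−d)] / 366 = $15,789.64
Solving gives d = 35, so the new rate took effect on February 5, 2004.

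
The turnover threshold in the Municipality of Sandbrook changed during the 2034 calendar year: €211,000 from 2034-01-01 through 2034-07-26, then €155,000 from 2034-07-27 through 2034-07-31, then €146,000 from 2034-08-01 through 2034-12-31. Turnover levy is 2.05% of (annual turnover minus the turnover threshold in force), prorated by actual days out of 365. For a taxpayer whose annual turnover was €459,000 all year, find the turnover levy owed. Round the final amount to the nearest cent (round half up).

2034-01-01 to 2034-07-26: 207 days, exemption €211,000 → (€459,000 − €211,000) × 2.05% × 207/365 = €2,883.2548
2034-07-27 to 2034-07-31: 5 days, exemption €155,000 → (€459,000 − €155,000) × 2.05% × 5/365 = €85.3699
2034-08-01 to 2034-12-31: 153 days, exemption €146,000 → (€459,000 − €146,000) × 2.05% × 153/365 = €2,689.6562
Total = €5,658.2808

€5,658.28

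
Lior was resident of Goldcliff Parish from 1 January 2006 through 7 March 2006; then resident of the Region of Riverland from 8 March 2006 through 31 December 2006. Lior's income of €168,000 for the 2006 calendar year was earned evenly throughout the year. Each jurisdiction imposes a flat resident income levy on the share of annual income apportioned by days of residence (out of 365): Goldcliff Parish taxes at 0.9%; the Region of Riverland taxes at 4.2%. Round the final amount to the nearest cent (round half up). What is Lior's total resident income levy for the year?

€6,053.52

Goldcliff Parish, 1 January – 7 March 2006: 66 days → €168,000 × 0.9% × 66/365 = €273.4027
The Region of Riverland, 8 March – 31 December 2006: 299 days → €168,000 × 4.2% × 299/365 = €5,780.1205
Total = €6,053.5233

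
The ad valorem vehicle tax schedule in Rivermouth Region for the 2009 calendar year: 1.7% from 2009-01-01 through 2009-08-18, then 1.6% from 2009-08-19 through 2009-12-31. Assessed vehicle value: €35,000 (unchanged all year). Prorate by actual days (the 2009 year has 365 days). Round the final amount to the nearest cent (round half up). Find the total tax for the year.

€582.05

2009-01-01 to 2009-08-18: 230 days at 1.7% → €35,000 × 1.7% × 230/365 = €374.9315
2009-08-19 to 2009-12-31: 135 days at 1.6% → €35,000 × 1.6% × 135/365 = €207.1233
Total = €582.0548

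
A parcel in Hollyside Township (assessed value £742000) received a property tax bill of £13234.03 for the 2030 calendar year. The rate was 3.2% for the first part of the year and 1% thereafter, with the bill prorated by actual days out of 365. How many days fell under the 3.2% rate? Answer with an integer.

130 days

Let d = days at the first rate; then 365 − d days at the second rate.
£742000 × [3.2%·d + 1%·(365−d)] / 365 = £13234.03
Solving gives d = 130, so the new rate took effect on 11 May 2030.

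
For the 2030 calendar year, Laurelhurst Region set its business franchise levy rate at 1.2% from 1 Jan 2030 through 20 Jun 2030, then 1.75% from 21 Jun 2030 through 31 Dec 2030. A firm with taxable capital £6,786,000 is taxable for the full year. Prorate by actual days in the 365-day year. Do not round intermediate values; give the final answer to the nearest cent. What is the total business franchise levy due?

£101,269.43

1 Jan – 20 Jun 2030: 171 days at 1.2% → £6,786,000 × 1.2% × 171/365 = £38,150.3342
21 Jun – 31 Dec 2030: 194 days at 1.75% → £6,786,000 × 1.75% × 194/365 = £63,119.0959
Total = £101,269.4301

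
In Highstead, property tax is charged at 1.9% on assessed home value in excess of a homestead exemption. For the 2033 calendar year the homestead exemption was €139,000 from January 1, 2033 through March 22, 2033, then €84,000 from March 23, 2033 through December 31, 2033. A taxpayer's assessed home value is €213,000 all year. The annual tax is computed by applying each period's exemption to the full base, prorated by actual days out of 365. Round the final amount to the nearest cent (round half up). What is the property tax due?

€2,219.10

January 1 – March 22, 2033: 81 days, exemption €139,000 → (€213,000 − €139,000) × 1.9% × 81/365 = €312.0164
March 23 – December 31, 2033: 284 days, exemption €84,000 → (€213,000 − €84,000) × 1.9% × 284/365 = €1,907.0795
Total = €2,219.0959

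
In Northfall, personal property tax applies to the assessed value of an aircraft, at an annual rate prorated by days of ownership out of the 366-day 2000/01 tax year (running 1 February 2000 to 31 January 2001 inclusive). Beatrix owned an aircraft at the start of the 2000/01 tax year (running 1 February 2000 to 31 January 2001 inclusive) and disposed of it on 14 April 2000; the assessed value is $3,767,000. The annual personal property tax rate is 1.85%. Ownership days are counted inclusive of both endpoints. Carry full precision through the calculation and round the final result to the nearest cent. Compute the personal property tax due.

$14,090.23

Days held (1 February – 14 April 2000): 74 out of 366
Tax = $3,767,000 × 1.85% × 74/366 = $14,090.2268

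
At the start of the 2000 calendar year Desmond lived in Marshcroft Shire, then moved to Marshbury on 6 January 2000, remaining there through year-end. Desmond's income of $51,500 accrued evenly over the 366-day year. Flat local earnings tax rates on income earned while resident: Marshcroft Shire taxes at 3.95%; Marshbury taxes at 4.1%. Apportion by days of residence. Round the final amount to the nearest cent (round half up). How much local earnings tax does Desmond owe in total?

Marshcroft Shire, 1 January – 5 January 2000: 5 days → $51,500 × 3.95% × 5/366 = $27.7903
Marshbury, 6 January – 31 December 2000: 361 days → $51,500 × 4.1% × 361/366 = $2,082.6544
Total = $2,110.4447

$2,110.44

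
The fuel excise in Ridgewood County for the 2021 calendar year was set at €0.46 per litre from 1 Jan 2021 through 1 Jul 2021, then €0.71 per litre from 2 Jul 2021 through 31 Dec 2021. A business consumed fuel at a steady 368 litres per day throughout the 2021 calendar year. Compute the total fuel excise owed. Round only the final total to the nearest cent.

1 Jan – 1 Jul 2021: 182 days × 368 litres/day = 66,976 litres at €0.46/litre → €30,808.96
2 Jul – 31 Dec 2021: 183 days × 368 litres/day = 67,344 litres at €0.71/litre → €47,814.24

€78,623.20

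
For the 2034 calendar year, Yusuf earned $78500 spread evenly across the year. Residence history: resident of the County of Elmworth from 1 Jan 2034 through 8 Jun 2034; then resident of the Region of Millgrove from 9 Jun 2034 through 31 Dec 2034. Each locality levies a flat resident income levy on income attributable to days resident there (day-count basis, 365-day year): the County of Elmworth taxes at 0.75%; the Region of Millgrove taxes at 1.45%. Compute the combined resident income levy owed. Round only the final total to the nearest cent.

The County of Elmworth, 1 Jan – 8 Jun 2034: 159 days → $78500 × 0.75% × 159/365 = $256.4692
The Region of Millgrove, 9 Jun – 31 Dec 2034: 206 days → $78500 × 1.45% × 206/365 = $642.4096
Total = $898.8788

$898.88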